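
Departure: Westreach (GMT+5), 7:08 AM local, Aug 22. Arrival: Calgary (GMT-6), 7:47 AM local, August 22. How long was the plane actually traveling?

Calgary is 11:00 behind Westreach.
Clock-face elapsed time (ignoring zones) is 39 minutes.
Actual elapsed = 39 minutes + 11:00 = 11 hours 39 minutes.

11 hours 39 minutes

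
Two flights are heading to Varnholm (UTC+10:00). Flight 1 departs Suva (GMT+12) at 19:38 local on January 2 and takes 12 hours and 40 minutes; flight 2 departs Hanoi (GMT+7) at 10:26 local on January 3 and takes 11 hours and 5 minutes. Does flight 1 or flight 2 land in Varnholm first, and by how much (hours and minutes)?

Flight 1 in UTC: 19:38 − 12:00 = 07:38 on Jan 2.
+12 hours and 40 minutes → arrive 20:18 UTC on Jan 2.
Flight 2 in UTC: 10:26 − 7:00 = 03:26 on Jan 3.
+11 hours 5 minutes → arrive 14:31 UTC on Jan 3.
Flight 1 lands earlier by 18 hours 13 minutes.

the first, by 18 hours 13 minutes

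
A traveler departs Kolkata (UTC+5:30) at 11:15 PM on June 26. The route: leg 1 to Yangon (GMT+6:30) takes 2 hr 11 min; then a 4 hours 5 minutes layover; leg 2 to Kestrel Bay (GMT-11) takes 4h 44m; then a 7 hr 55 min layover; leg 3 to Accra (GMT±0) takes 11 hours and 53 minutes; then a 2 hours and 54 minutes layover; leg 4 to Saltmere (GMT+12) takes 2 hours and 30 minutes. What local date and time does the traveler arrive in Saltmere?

5:57 PM on June 28

Convert departure to UTC: 11:15 PM − 5:30 = 5:45 PM UTC on Jun 26.
Add 2 hours 11 minutes leg 1 → 7:56 PM UTC.
Add 4 hours 5 minutes layover in Yangon → 12:01 AM UTC (Jun 27).
Add 4 hours 44 minutes leg 2 → 4:45 AM UTC.
Add 7 hours and 55 minutes layover in Kestrel Bay → 12:40 PM UTC.
Add 11 hours 53 minutes leg 3 → 12:33 AM UTC (Jun 28).
Add 2 hours and 54 minutes layover in Accra → 3:27 AM UTC.
Add 2 hours and 30 minutes leg 4 → 5:57 AM UTC.
Saltmere is UTC+12:00, so local arrival = 5:57 AM + 12:00 = 5:57 PM on Jun 28.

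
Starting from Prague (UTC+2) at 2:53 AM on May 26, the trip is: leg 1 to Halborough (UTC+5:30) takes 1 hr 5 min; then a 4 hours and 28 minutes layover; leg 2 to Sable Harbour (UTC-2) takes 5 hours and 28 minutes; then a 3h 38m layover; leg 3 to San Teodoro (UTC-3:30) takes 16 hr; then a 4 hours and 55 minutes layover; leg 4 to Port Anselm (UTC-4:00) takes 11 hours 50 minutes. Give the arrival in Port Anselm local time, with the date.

8:17 PM on May 27

Convert departure to UTC: 2:53 AM − 2:00 = 12:53 AM UTC on May 26.
Add 1 hour and 5 minutes leg 1 → 1:58 AM UTC.
Add 4 hours and 28 minutes layover in Halborough → 6:26 AM UTC.
Add 5 hours 28 minutes leg 2 → 11:54 AM UTC.
Add 3 hours 38 minutes layover in Sable Harbour → 3:32 PM UTC.
Add 16 hours leg 3 → 7:32 AM UTC (May 27).
Add 4 hours and 55 minutes layover in San Teodoro → 12:27 PM UTC.
Add 11 hours and 50 minutes leg 4 → 12:17 AM UTC (May 28).
Port Anselm is UTC−4:00, so local arrival = 12:17 AM − 4:00 = 8:17 PM on May 27.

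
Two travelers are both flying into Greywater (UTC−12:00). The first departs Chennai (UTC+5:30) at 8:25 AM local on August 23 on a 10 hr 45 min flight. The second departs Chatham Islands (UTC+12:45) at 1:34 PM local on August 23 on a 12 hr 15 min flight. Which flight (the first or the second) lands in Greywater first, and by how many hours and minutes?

Flight 1 in UTC: 8:25 AM − 5:30 = 2:55 AM on Aug 23.
+10 hours 45 minutes → arrive 1:40 PM UTC on Aug 23.
Flight 2 in UTC: 1:34 PM − 12:45 = 12:49 AM on Aug 23.
+12 hours 15 minutes → arrive 1:04 PM UTC on Aug 23.
Flight 2 lands earlier by 36 minutes.

the second, by 36 minutes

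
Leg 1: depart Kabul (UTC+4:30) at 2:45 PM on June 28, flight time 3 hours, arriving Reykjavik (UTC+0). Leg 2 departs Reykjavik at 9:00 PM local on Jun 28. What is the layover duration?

7 hours 45 minutes

Convert departure to UTC: 2:45 PM − 4:30 = 10:15 AM UTC on Jun 28.
Add 3 hours flight time → 1:15 PM UTC.
Reykjavik is UTC+0, so local arrival is the same: 1:15 PM on Jun 28.
Layover = 9:00 PM − 1:15 PM = 7 hours 45 minutes.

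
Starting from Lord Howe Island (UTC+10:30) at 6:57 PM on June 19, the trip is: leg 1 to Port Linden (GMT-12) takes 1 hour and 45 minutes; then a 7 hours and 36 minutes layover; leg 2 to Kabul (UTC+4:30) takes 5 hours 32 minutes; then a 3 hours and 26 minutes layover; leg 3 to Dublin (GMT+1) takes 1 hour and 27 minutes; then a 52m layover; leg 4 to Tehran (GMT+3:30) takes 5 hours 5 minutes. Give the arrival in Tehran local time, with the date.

1:40 PM on June 20

Convert departure to UTC: 6:57 PM − 10:30 = 8:27 AM UTC on Jun 19.
Add 1 hour 45 minutes leg 1 → 10:12 AM UTC.
Add 7 hours 36 minutes layover in Port Linden → 5:48 PM UTC.
Add 5 hours and 32 minutes leg 2 → 11:20 PM UTC.
Add 3 hours and 26 minutes layover in Kabul → 2:46 AM UTC (Jun 20).
Add 1 hour 27 minutes leg 3 → 4:13 AM UTC.
Add 52 minutes layover in Dublin → 5:05 AM UTC.
Add 5 hours 5 minutes leg 4 → 10:10 AM UTC.
Tehran is UTC+3:30, so local arrival = 10:10 AM + 3:30 = 1:40 PM on Jun 20.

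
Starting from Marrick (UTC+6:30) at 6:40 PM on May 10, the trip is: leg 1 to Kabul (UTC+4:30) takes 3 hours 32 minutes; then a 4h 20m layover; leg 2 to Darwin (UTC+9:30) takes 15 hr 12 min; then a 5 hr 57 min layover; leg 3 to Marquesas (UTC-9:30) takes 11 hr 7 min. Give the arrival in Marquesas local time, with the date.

Convert departure to UTC: 6:40 PM − 6:30 = 12:10 PM UTC on May 10.
Add 3 hours 32 minutes leg 1 → 3:42 PM UTC.
Add 4 hours and 20 minutes layover in Kabul → 8:02 PM UTC.
Add 15 hours 12 minutes leg 2 → 11:14 AM UTC (May 11).
Add 5 hours and 57 minutes layover in Darwin → 5:11 PM UTC.
Add 11 hours 7 minutes leg 3 → 4:18 AM UTC (May 12).
Marquesas is UTC−9:30, so local arrival = 4:18 AM − 9:30 = 6:48 PM on May 11.

6:48 PM on May 11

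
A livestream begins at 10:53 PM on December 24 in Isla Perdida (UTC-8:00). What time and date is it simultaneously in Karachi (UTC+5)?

In UTC: 10:53 PM + 8:00 = 6:53 AM on Dec 25.
Karachi is UTC+5:00: 6:53 AM + 5:00 = 11:53 AM on Dec 25.

11:53 AM on December 25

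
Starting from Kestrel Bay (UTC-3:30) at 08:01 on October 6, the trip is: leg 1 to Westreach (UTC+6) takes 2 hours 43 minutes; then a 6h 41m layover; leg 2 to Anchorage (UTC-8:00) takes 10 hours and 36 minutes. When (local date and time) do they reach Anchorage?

23:31 on October 6

Convert departure to UTC: 08:01 + 3:30 = 11:31 UTC on Oct 6.
Add 2 hours and 43 minutes leg 1 → 14:14 UTC.
Add 6 hours 41 minutes layover in Westreach → 20:55 UTC.
Add 10 hours and 36 minutes leg 2 → 07:31 UTC (Oct 7).
Anchorage is UTC−8:00, so local arrival = 07:31 − 8:00 = 23:31 on Oct 6.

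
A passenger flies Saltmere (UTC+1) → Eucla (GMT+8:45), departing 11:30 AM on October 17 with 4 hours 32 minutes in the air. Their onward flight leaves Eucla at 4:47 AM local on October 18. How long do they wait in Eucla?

5 hours

Convert departure to UTC: 11:30 AM − 1:00 = 10:30 AM UTC on Oct 17.
Add 4 hours 32 minutes flight time → 3:02 PM UTC.
Eucla is UTC+8:45, so local arrival = 3:02 PM + 8:45 = 11:47 PM on Oct 17.
Layover = 4:47 AM − 11:47 PM (+1 day) = 5 hours.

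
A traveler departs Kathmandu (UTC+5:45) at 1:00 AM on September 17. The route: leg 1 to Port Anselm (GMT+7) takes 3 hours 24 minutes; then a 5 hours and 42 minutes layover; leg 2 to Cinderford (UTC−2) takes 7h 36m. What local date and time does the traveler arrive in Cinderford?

Convert departure to UTC: 1:00 AM − 5:45 = 7:15 PM UTC on Sep 16.
Add 3 hours and 24 minutes leg 1 → 10:39 PM UTC.
Add 5 hours and 42 minutes layover in Port Anselm → 4:21 AM UTC (Sep 17).
Add 7 hours 36 minutes leg 2 → 11:57 AM UTC.
Cinderford is UTC−2:00, so local arrival = 11:57 AM − 2:00 = 9:57 AM on Sep 17.

9:57 AM on September 17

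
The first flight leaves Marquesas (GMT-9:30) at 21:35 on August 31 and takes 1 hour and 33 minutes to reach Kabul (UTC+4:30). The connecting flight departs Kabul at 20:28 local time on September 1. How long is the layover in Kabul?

7 hours 20 minutes

Convert departure to UTC: 21:35 + 9:30 = 07:05 UTC on Sep 1.
Add 1 hour 33 minutes flight time → 08:38 UTC.
Kabul is UTC+4:30, so local arrival = 08:38 + 4:30 = 13:08 on Sep 1.
Layover = 20:28 − 13:08 = 7 hours 20 minutes.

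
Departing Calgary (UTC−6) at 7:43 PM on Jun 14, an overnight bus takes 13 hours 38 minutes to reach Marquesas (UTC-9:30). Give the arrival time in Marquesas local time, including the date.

5:51 AM on June 15

Convert departure to UTC: 7:43 PM + 6:00 = 1:43 AM UTC on Jun 15.
Add 13 hours 38 minutes travel time → 3:21 PM UTC.
Marquesas is UTC−9:30, so local arrival = 3:21 PM − 9:30 = 5:51 AM on Jun 15.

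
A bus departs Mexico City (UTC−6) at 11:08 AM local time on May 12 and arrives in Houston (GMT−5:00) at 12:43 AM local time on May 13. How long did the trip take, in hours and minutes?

12 hours 35 minutes

Departure in UTC: 11:08 AM + 6:00 = 5:08 PM on May 12.
Arrival in UTC: 12:43 AM + 5:00 = 5:43 AM on May 13.
Elapsed = 5:43 AM − 5:08 PM (+1 day) = 12 hours 35 minutes.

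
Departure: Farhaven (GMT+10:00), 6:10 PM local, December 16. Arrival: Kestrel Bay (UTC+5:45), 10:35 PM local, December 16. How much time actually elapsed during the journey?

8 hours 40 minutes

Departure in UTC: 6:10 PM − 10:00 = 8:10 AM on Dec 16.
Arrival in UTC: 10:35 PM − 5:45 = 4:50 PM on Dec 16.
Elapsed = 4:50 PM − 8:10 AM = 8 hours 40 minutes.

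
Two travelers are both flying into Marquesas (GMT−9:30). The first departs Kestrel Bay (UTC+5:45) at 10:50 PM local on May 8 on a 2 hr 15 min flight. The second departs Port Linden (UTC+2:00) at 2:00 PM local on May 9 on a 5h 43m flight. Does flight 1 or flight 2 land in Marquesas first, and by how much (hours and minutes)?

Flight 1 in UTC: 10:50 PM − 5:45 = 5:05 PM on May 8.
+2 hours and 15 minutes → arrive 7:20 PM UTC on May 8.
Flight 2 in UTC: 2:00 PM − 2:00 = 12:00 PM on May 9.
+5 hours 43 minutes → arrive 5:43 PM UTC on May 9.
Flight 1 lands earlier by 22 hours 23 minutes.

the first, by 22 hours 23 minutes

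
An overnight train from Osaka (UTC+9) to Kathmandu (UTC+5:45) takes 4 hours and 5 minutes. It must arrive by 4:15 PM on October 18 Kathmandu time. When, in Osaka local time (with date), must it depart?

Target arrival in UTC: 4:15 PM − 5:45 = 10:30 AM on Oct 18.
Subtract 4 hours 5 minutes → departure 6:25 AM UTC on Oct 18.
Osaka is UTC+9:00: 6:25 AM + 9:00 = 3:25 PM on Oct 18.

3:25 PM on Oct 18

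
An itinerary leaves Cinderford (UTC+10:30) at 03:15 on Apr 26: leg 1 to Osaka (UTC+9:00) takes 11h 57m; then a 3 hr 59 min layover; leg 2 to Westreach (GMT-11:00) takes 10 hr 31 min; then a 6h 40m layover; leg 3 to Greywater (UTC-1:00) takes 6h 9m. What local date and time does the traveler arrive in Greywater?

07:01 on Apr 27

Convert departure to UTC: 03:15 − 10:30 = 16:45 UTC on Apr 25.
Add 11 hours 57 minutes leg 1 → 04:42 UTC (Apr 26).
Add 3 hours and 59 minutes layover in Osaka → 08:41 UTC.
Add 10 hours 31 minutes leg 2 → 19:12 UTC.
Add 6 hours 40 minutes layover in Westreach → 01:52 UTC (Apr 27).
Add 6 hours 9 minutes leg 3 → 08:01 UTC.
Greywater is UTC−1:00, so local arrival = 08:01 − 1:00 = 07:01 on Apr 27.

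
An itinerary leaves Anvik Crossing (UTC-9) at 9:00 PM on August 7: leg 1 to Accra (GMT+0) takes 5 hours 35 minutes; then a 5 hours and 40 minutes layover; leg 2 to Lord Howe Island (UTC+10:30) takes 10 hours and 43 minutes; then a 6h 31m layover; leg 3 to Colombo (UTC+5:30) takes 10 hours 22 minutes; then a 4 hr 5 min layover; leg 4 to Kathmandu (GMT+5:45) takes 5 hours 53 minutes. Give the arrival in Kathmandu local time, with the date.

Convert departure to UTC: 9:00 PM + 9:00 = 6:00 AM UTC on Aug 8.
Add 5 hours and 35 minutes leg 1 → 11:35 AM UTC.
Add 5 hours 40 minutes layover in Accra → 5:15 PM UTC.
Add 10 hours 43 minutes leg 2 → 3:58 AM UTC (Aug 9).
Add 6 hours 31 minutes layover in Lord Howe Island → 10:29 AM UTC.
Add 10 hours 22 minutes leg 3 → 8:51 PM UTC.
Add 4 hours and 5 minutes layover in Colombo → 12:56 AM UTC (Aug 10).
Add 5 hours 53 minutes leg 4 → 6:49 AM UTC.
Kathmandu is UTC+5:45, so local arrival = 6:49 AM + 5:45 = 12:34 PM on Aug 10.

12:34 PM on August 10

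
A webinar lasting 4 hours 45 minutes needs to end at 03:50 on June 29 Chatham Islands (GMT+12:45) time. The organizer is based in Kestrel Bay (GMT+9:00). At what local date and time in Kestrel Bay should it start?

19:20 on June 28

Target end time in UTC: 03:50 − 12:45 = 15:05 on Jun 28.
Subtract 4 hours and 45 minutes → start 10:20 UTC on Jun 28.
Kestrel Bay is UTC+9:00: 10:20 + 9:00 = 19:20 on Jun 28.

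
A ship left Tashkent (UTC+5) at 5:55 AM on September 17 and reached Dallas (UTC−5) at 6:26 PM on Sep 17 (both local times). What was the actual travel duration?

Departure in UTC: 5:55 AM − 5:00 = 12:55 AM on Sep 17.
Arrival in UTC: 6:26 PM + 5:00 = 11:26 PM on Sep 17.
Elapsed = 11:26 PM − 12:55 AM = 22 hours 31 minutes.

22 hours 31 minutes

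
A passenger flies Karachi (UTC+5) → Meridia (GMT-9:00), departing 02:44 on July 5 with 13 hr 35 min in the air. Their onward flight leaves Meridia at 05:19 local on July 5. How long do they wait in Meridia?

Convert departure to UTC: 02:44 − 5:00 = 21:44 UTC on Jul 4.
Add 13 hours 35 minutes flight time → 11:19 UTC (Jul 5).
Meridia is UTC−9:00, so local arrival = 11:19 − 9:00 = 02:19 on Jul 5.
Layover = 05:19 − 02:19 = 3 hours.

3 hours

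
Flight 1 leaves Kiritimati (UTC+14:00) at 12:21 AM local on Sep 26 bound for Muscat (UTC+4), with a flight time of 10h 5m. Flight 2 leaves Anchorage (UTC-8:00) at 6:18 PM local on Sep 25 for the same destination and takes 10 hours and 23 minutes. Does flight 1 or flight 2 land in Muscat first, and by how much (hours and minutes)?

the first, by 16 hours 15 minutes

Flight 1 in UTC: 12:21 AM − 14:00 = 10:21 AM on Sep 25.
+10 hours and 5 minutes → arrive 8:26 PM UTC on Sep 25.
Flight 2 in UTC: 6:18 PM + 8:00 = 2:18 AM on Sep 26.
+10 hours and 23 minutes → arrive 12:41 PM UTC on Sep 26.
Flight 1 lands earlier by 16 hours 15 minutes.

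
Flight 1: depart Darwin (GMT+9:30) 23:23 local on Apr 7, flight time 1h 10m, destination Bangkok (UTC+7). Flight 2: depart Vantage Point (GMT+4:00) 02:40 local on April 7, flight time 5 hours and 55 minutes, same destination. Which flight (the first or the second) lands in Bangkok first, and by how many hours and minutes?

Flight 1 in UTC: 23:23 − 9:30 = 13:53 on Apr 7.
+1 hour and 10 minutes → arrive 15:03 UTC on Apr 7.
Flight 2 in UTC: 02:40 − 4:00 = 22:40 on Apr 6.
+5 hours and 55 minutes → arrive 04:35 UTC on Apr 7.
Flight 2 lands earlier by 10 hours 28 minutes.

the second, by 10 hours 28 minutes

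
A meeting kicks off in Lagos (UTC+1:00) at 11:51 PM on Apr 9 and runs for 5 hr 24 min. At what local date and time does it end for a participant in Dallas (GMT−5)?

11:15 PM on April 9

Convert start to UTC: 11:51 PM − 1:00 = 10:51 PM UTC on Apr 9.
Add 5 hours 24 minutes duration → 4:15 AM UTC (Apr 10).
Dallas is UTC−5:00, so local end time = 4:15 AM − 5:00 = 11:15 PM on Apr 9.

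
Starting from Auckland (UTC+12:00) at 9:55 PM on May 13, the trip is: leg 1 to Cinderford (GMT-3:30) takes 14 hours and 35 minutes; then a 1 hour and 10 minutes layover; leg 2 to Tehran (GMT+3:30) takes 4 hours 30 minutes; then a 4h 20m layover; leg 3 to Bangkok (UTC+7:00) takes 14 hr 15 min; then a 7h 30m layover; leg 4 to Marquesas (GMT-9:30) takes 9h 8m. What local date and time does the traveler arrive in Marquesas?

Convert departure to UTC: 9:55 PM − 12:00 = 9:55 AM UTC on May 13.
Add 14 hours 35 minutes leg 1 → 12:30 AM UTC (May 14).
Add 1 hour 10 minutes layover in Cinderford → 1:40 AM UTC.
Add 4 hours and 30 minutes leg 2 → 6:10 AM UTC.
Add 4 hours 20 minutes layover in Tehran → 10:30 AM UTC.
Add 14 hours 15 minutes leg 3 → 12:45 AM UTC (May 15).
Add 7 hours and 30 minutes layover in Bangkok → 8:15 AM UTC.
Add 9 hours and 8 minutes leg 4 → 5:23 PM UTC.
Marquesas is UTC−9:30, so local arrival = 5:23 PM − 9:30 = 7:53 AM on May 15.

7:53 AM on May 15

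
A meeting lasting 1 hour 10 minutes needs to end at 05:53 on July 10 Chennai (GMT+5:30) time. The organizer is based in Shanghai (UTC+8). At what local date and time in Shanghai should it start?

07:13 on Jul 10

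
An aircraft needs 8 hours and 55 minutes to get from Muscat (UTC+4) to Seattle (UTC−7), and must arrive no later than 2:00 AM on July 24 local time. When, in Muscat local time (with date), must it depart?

Target arrival in UTC: 2:00 AM + 7:00 = 9:00 AM on Jul 24.
Subtract 8 hours 55 minutes → departure 12:05 AM UTC on Jul 24.
Muscat is UTC+4:00: 12:05 AM + 4:00 = 4:05 AM on Jul 24.

4:05 AM on July 24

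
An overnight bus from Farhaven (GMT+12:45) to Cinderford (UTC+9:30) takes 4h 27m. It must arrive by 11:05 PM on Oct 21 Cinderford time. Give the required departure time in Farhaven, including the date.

Target arrival in UTC: 11:05 PM − 9:30 = 1:35 PM on Oct 21.
Subtract 4 hours and 27 minutes → departure 9:08 AM UTC on Oct 21.
Farhaven is UTC+12:45: 9:08 AM + 12:45 = 9:53 PM on Oct 21.

9:53 PM on Oct 21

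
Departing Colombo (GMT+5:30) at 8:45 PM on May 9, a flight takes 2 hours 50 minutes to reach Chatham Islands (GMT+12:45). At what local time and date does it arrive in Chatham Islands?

Chatham Islands is 7:15 ahead of Colombo.
After 2 hours and 50 minutes it is 11:35 PM in Colombo.
Shift by the zone difference: 11:35 PM + 7:15 = 6:50 AM on May 10 in Chatham Islands.

6:50 AM on May 10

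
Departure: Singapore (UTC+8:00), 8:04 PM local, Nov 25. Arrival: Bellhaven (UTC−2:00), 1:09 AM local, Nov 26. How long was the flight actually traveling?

Departure in UTC: 8:04 PM − 8:00 = 12:04 PM on Nov 25.
Arrival in UTC: 1:09 AM + 2:00 = 3:09 AM on Nov 26.
Elapsed = 3:09 AM − 12:04 PM (+1 day) = 15 hours 5 minutes.

15 hours 5 minutes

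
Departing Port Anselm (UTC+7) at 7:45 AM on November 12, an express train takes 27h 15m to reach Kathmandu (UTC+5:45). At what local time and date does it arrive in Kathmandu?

Kathmandu is 1:15 behind Port Anselm.
After 27 hours and 15 minutes it is 11:00 AM (Nov 13) in Port Anselm.
Shift by the zone difference: 11:00 AM − 1:15 = 9:45 AM on Nov 13 in Kathmandu.

9:45 AM on November 13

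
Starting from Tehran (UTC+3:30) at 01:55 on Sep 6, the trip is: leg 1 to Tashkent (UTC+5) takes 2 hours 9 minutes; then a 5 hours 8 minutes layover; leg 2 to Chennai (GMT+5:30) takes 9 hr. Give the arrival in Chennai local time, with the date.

20:12 on September 6

Convert departure to UTC: 01:55 − 3:30 = 22:25 UTC on Sep 5.
Add 2 hours 9 minutes leg 1 → 00:34 UTC (Sep 6).
Add 5 hours 8 minutes layover in Tashkent → 05:42 UTC.
Add 9 hours leg 2 → 14:42 UTC.
Chennai is UTC+5:30, so local arrival = 14:42 + 5:30 = 20:12 on Sep 6.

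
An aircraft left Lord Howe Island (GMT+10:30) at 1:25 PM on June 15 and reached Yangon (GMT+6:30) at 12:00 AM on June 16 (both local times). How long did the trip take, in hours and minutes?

14 hours 35 minutes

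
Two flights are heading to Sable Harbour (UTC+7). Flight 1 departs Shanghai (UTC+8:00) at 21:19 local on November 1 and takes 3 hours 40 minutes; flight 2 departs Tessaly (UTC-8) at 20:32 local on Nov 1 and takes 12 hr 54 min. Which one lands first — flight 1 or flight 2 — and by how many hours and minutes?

the first, by 24 hours 27 minutes

Flight 1 in UTC: 21:19 − 8:00 = 13:19 on Nov 1.
+3 hours and 40 minutes → arrive 16:59 UTC on Nov 1.
Flight 2 in UTC: 20:32 + 8:00 = 04:32 on Nov 2.
+12 hours and 54 minutes → arrive 17:26 UTC on Nov 2.
Flight 1 lands earlier by 24 hours 27 minutes.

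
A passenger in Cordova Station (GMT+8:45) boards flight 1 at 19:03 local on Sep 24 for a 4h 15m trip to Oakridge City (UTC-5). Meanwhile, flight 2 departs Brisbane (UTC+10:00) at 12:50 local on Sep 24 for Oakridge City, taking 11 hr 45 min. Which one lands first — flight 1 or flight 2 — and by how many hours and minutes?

Flight 1 in UTC: 19:03 − 8:45 = 10:18 on Sep 24.
+4 hours 15 minutes → arrive 14:33 UTC on Sep 24.
Flight 2 in UTC: 12:50 − 10:00 = 02:50 on Sep 24.
+11 hours 45 minutes → arrive 14:35 UTC on Sep 24.
Flight 1 lands earlier by 2 minutes.

the first, by 2 minutes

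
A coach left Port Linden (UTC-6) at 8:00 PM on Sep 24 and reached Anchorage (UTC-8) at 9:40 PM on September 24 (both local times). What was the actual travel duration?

Departure in UTC: 8:00 PM + 6:00 = 2:00 AM on Sep 25.
Arrival in UTC: 9:40 PM + 8:00 = 5:40 AM on Sep 25.
Elapsed = 5:40 AM − 2:00 AM = 3 hours 40 minutes.

3 hours 40 minutes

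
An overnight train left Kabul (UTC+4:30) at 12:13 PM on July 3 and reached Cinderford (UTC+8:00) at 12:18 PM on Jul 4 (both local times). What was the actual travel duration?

20 hours 35 minutes

Cinderford is 3:30 ahead of Kabul.
Clock-face elapsed time (ignoring zones) is 24 hours 5 minutes.
Actual elapsed = 24 hours 5 minutes − 3:30 = 20 hours 35 minutes.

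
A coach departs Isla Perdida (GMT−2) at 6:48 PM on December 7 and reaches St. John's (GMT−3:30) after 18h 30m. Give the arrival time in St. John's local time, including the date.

11:48 AM on Dec 8

St. John's is 1:30 behind Isla Perdida.
After 18 hours 30 minutes it is 1:18 PM (Dec 8) in Isla Perdida.
Shift by the zone difference: 1:18 PM − 1:30 = 11:48 AM on Dec 8 in St. John's.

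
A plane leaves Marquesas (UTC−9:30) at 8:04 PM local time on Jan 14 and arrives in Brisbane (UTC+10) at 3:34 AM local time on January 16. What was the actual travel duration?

12 hours

Departure in UTC: 8:04 PM + 9:30 = 5:34 AM on Jan 15.
Arrival in UTC: 3:34 AM − 10:00 = 5:34 PM on Jan 15.
Elapsed = 5:34 PM − 5:34 AM = 12 hours.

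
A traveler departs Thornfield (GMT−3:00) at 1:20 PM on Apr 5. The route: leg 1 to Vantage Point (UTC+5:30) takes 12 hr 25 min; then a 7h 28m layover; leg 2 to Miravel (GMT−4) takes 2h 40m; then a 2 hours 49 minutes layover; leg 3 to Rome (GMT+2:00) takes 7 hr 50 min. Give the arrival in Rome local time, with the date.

Convert departure to UTC: 1:20 PM + 3:00 = 4:20 PM UTC on Apr 5.
Add 12 hours and 25 minutes leg 1 → 4:45 AM UTC (Apr 6).
Add 7 hours and 28 minutes layover in Vantage Point → 12:13 PM UTC.
Add 2 hours 40 minutes leg 2 → 2:53 PM UTC.
Add 2 hours 49 minutes layover in Miravel → 5:42 PM UTC.
Add 7 hours and 50 minutes leg 3 → 1:32 AM UTC (Apr 7).
Rome is UTC+2:00, so local arrival = 1:32 AM + 2:00 = 3:32 AM on Apr 7.

3:32 AM on Apr 7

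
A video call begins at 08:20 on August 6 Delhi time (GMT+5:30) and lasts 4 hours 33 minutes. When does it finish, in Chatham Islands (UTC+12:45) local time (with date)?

Convert start to UTC: 08:20 − 5:30 = 02:50 UTC on Aug 6.
Add 4 hours 33 minutes duration → 07:23 UTC.
Chatham Islands is UTC+12:45, so local end time = 07:23 + 12:45 = 20:08 on Aug 6.

20:08 on August 6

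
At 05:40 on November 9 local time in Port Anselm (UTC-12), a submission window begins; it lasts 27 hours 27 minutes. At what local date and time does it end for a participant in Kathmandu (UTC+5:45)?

Convert start to UTC: 05:40 + 12:00 = 17:40 UTC on Nov 9.
Add 27 hours and 27 minutes duration → 21:07 UTC (Nov 10).
Kathmandu is UTC+5:45, so local end time = 21:07 + 5:45 = 02:52 on Nov 11.

02:52 on Nov 11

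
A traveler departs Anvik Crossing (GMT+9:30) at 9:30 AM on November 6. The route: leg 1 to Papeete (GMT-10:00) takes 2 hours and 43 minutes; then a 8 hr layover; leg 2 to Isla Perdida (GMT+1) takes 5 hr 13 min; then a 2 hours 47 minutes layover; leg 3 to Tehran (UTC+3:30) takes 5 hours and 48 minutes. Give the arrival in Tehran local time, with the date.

4:01 AM on Nov 7

Convert departure to UTC: 9:30 AM − 9:30 = 12:00 AM UTC on Nov 6.
Add 2 hours and 43 minutes leg 1 → 2:43 AM UTC.
Add 8 hours layover in Papeete → 10:43 AM UTC.
Add 5 hours and 13 minutes leg 2 → 3:56 PM UTC.
Add 2 hours 47 minutes layover in Isla Perdida → 6:43 PM UTC.
Add 5 hours and 48 minutes leg 3 → 12:31 AM UTC (Nov 7).
Tehran is UTC+3:30, so local arrival = 12:31 AM + 3:30 = 4:01 AM on Nov 7.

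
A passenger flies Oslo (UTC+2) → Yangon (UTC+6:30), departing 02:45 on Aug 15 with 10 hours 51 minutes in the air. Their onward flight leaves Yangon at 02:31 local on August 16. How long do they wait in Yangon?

8 hours 25 minutes

Convert departure to UTC: 02:45 − 2:00 = 00:45 UTC on Aug 15.
Add 10 hours 51 minutes flight time → 11:36 UTC.
Yangon is UTC+6:30, so local arrival = 11:36 + 6:30 = 18:06 on Aug 15.
Layover = 02:31 − 18:06 (+1 day) = 8 hours 25 minutes.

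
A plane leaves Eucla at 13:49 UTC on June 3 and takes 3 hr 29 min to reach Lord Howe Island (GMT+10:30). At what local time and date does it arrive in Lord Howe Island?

03:48 on June 4

Departure is given in UTC: 13:49 on Jun 3.
Add 3 hours 29 minutes → 17:18 UTC.
Lord Howe Island is UTC+10:30: 17:18 + 10:30 = 03:48 on Jun 4.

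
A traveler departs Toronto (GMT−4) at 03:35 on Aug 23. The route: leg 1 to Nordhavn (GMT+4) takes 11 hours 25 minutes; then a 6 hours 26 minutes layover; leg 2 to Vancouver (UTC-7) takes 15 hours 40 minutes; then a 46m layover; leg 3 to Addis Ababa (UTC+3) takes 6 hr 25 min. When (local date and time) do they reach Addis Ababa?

03:17 on August 25

Convert departure to UTC: 03:35 + 4:00 = 07:35 UTC on Aug 23.
Add 11 hours and 25 minutes leg 1 → 19:00 UTC.
Add 6 hours and 26 minutes layover in Nordhavn → 01:26 UTC (Aug 24).
Add 15 hours 40 minutes leg 2 → 17:06 UTC.
Add 46 minutes layover in Vancouver → 17:52 UTC.
Add 6 hours and 25 minutes leg 3 → 00:17 UTC (Aug 25).
Addis Ababa is UTC+3:00, so local arrival = 00:17 + 3:00 = 03:17 on Aug 25.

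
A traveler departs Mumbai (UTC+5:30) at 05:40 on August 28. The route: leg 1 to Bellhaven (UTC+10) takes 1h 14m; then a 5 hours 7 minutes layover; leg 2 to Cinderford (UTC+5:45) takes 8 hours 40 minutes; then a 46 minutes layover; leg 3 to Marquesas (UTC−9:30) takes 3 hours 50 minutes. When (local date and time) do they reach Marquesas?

10:17 on August 28

Convert departure to UTC: 05:40 − 5:30 = 00:10 UTC on Aug 28.
Add 1 hour 14 minutes leg 1 → 01:24 UTC.
Add 5 hours 7 minutes layover in Bellhaven → 06:31 UTC.
Add 8 hours 40 minutes leg 2 → 15:11 UTC.
Add 46 minutes layover in Cinderford → 15:57 UTC.
Add 3 hours and 50 minutes leg 3 → 19:47 UTC.
Marquesas is UTC−9:30, so local arrival = 19:47 − 9:30 = 10:17 on Aug 28.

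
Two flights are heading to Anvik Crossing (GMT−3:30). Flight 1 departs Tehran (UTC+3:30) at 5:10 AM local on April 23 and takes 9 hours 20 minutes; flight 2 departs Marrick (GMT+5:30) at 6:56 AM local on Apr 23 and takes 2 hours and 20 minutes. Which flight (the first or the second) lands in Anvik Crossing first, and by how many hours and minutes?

Flight 1 in UTC: 5:10 AM − 3:30 = 1:40 AM on Apr 23.
+9 hours 20 minutes → arrive 11:00 AM UTC on Apr 23.
Flight 2 in UTC: 6:56 AM − 5:30 = 1:26 AM on Apr 23.
+2 hours 20 minutes → arrive 3:46 AM UTC on Apr 23.
Flight 2 lands earlier by 7 hours 14 minutes.

the second, by 7 hours 14 minutes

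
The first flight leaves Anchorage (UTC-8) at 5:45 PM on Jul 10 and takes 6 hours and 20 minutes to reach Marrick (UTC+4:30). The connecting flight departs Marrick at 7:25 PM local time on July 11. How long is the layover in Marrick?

6 hours 50 minutes

Convert departure to UTC: 5:45 PM + 8:00 = 1:45 AM UTC on Jul 11.
Add 6 hours and 20 minutes flight time → 8:05 AM UTC.
Marrick is UTC+4:30, so local arrival = 8:05 AM + 4:30 = 12:35 PM on Jul 11.
Layover = 7:25 PM − 12:35 PM = 6 hours 50 minutes.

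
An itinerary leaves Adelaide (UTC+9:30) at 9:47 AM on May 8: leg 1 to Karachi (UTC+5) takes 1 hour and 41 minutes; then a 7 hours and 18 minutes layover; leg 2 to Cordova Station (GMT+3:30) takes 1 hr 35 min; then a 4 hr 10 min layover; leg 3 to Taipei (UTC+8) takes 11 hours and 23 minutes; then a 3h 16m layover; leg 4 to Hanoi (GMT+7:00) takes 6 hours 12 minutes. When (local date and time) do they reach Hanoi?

Convert departure to UTC: 9:47 AM − 9:30 = 12:17 AM UTC on May 8.
Add 1 hour 41 minutes leg 1 → 1:58 AM UTC.
Add 7 hours 18 minutes layover in Karachi → 9:16 AM UTC.
Add 1 hour and 35 minutes leg 2 → 10:51 AM UTC.
Add 4 hours 10 minutes layover in Cordova Station → 3:01 PM UTC.
Add 11 hours and 23 minutes leg 3 → 2:24 AM UTC (May 9).
Add 3 hours 16 minutes layover in Taipei → 5:40 AM UTC.
Add 6 hours 12 minutes leg 4 → 11:52 AM UTC.
Hanoi is UTC+7:00, so local arrival = 11:52 AM + 7:00 = 6:52 PM on May 9.

6:52 PM on May 9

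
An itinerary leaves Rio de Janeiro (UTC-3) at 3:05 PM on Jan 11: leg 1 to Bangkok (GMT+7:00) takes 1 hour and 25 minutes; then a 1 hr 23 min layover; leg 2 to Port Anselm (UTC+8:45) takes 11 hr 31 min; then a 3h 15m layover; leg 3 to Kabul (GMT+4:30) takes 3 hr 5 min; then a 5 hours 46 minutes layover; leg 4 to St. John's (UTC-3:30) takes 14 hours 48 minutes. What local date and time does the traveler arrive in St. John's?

7:48 AM on January 13

Convert departure to UTC: 3:05 PM + 3:00 = 6:05 PM UTC on Jan 11.
Add 1 hour 25 minutes leg 1 → 7:30 PM UTC.
Add 1 hour and 23 minutes layover in Bangkok → 8:53 PM UTC.
Add 11 hours and 31 minutes leg 2 → 8:24 AM UTC (Jan 12).
Add 3 hours and 15 minutes layover in Port Anselm → 11:39 AM UTC.
Add 3 hours 5 minutes leg 3 → 2:44 PM UTC.
Add 5 hours and 46 minutes layover in Kabul → 8:30 PM UTC.
Add 14 hours 48 minutes leg 4 → 11:18 AM UTC (Jan 13).
St. John's is UTC−3:30, so local arrival = 11:18 AM − 3:30 = 7:48 AM on Jan 13.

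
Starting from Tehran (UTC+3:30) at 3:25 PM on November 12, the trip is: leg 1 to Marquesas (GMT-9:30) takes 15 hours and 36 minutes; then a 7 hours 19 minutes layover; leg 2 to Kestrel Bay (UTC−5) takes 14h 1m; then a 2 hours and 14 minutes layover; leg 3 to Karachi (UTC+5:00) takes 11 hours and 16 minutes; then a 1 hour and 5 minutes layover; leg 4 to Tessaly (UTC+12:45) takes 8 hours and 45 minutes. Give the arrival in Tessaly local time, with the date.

12:56 PM on November 15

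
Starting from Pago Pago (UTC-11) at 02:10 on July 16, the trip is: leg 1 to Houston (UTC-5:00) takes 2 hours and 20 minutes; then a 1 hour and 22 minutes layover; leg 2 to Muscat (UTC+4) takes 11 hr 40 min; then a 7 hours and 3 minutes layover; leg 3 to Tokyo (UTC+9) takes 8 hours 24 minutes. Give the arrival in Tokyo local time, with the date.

04:59 on Jul 18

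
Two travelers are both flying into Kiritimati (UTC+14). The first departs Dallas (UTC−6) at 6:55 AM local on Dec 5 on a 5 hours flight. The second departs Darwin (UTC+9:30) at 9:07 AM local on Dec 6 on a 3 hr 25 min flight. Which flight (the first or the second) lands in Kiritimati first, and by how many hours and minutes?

Flight 1 in UTC: 6:55 AM + 6:00 = 12:55 PM on Dec 5.
+5 hours → arrive 5:55 PM UTC on Dec 5.
Flight 2 in UTC: 9:07 AM − 9:30 = 11:37 PM on Dec 5.
+3 hours and 25 minutes → arrive 3:02 AM UTC on Dec 6.
Flight 1 lands earlier by 9 hours 7 minutes.

the first, by 9 hours 7 minutes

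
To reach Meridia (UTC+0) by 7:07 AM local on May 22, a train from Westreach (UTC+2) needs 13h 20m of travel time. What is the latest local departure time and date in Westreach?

Target arrival is already UTC: 7:07 AM on May 22.
Subtract 13 hours and 20 minutes → departure 5:47 PM UTC on May 21.
Westreach is UTC+2:00: 5:47 PM + 2:00 = 7:47 PM on May 21.

7:47 PM on May 21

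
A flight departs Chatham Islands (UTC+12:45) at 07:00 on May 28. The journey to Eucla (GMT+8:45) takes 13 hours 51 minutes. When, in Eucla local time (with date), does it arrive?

16:51 on May 28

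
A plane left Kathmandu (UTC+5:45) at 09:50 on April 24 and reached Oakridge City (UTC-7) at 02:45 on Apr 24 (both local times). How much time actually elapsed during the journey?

5 hours 40 minutes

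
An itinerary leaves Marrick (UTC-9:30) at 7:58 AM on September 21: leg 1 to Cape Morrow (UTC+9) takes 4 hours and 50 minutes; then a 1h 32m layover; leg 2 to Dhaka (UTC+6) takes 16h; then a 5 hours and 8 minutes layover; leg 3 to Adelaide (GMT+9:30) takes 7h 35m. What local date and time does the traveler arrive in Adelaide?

Convert departure to UTC: 7:58 AM + 9:30 = 5:28 PM UTC on Sep 21.
Add 4 hours and 50 minutes leg 1 → 10:18 PM UTC.
Add 1 hour 32 minutes layover in Cape Morrow → 11:50 PM UTC.
Add 16 hours leg 2 → 3:50 PM UTC (Sep 22).
Add 5 hours 8 minutes layover in Dhaka → 8:58 PM UTC.
Add 7 hours 35 minutes leg 3 → 4:33 AM UTC (Sep 23).
Adelaide is UTC+9:30, so local arrival = 4:33 AM + 9:30 = 2:03 PM on Sep 23.

2:03 PM on Sep 23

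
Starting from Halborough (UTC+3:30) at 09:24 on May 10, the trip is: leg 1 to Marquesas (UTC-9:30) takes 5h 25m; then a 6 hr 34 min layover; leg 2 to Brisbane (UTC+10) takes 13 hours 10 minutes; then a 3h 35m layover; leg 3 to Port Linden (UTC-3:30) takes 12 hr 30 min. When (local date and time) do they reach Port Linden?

19:38 on May 11

Convert departure to UTC: 09:24 − 3:30 = 05:54 UTC on May 10.
Add 5 hours 25 minutes leg 1 → 11:19 UTC.
Add 6 hours 34 minutes layover in Marquesas → 17:53 UTC.
Add 13 hours and 10 minutes leg 2 → 07:03 UTC (May 11).
Add 3 hours 35 minutes layover in Brisbane → 10:38 UTC.
Add 12 hours and 30 minutes leg 3 → 23:08 UTC.
Port Linden is UTC−3:30, so local arrival = 23:08 − 3:30 = 19:38 on May 11.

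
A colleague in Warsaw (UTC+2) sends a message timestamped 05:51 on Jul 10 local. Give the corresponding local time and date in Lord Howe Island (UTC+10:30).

14:21 on July 10

Lord Howe Island is 8:30 ahead of Warsaw.
Shift by the zone difference: 05:51 + 8:30 = 14:21 on Jul 10 in Lord Howe Island.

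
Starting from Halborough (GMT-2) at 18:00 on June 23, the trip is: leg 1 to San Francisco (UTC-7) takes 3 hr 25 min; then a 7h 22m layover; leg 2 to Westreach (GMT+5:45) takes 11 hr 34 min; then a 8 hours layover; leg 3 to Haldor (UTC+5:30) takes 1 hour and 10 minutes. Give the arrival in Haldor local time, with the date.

09:01 on Jun 25

Convert departure to UTC: 18:00 + 2:00 = 20:00 UTC on Jun 23.
Add 3 hours and 25 minutes leg 1 → 23:25 UTC.
Add 7 hours 22 minutes layover in San Francisco → 06:47 UTC (Jun 24).
Add 11 hours 34 minutes leg 2 → 18:21 UTC.
Add 8 hours layover in Westreach → 02:21 UTC (Jun 25).
Add 1 hour and 10 minutes leg 3 → 03:31 UTC.
Haldor is UTC+5:30, so local arrival = 03:31 + 5:30 = 09:01 on Jun 25.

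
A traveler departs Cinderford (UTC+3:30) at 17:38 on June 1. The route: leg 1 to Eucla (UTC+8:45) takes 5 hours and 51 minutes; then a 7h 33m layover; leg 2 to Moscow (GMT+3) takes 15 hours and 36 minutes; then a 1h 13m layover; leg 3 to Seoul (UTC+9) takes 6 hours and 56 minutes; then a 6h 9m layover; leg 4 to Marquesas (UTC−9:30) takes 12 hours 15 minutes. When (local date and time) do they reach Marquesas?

12:11 on Jun 3

Convert departure to UTC: 17:38 − 3:30 = 14:08 UTC on Jun 1.
Add 5 hours and 51 minutes leg 1 → 19:59 UTC.
Add 7 hours and 33 minutes layover in Eucla → 03:32 UTC (Jun 2).
Add 15 hours 36 minutes leg 2 → 19:08 UTC.
Add 1 hour and 13 minutes layover in Moscow → 20:21 UTC.
Add 6 hours 56 minutes leg 3 → 03:17 UTC (Jun 3).
Add 6 hours and 9 minutes layover in Seoul → 09:26 UTC.
Add 12 hours 15 minutes leg 4 → 21:41 UTC.
Marquesas is UTC−9:30, so local arrival = 21:41 − 9:30 = 12:11 on Jun 3.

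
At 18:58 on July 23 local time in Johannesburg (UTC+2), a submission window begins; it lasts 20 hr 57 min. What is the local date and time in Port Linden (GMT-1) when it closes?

12:55 on July 24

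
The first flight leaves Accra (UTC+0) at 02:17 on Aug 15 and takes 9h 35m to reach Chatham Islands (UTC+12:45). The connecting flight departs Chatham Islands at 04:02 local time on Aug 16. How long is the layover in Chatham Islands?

Accra is at UTC+0, so departure is already 02:17 UTC on Aug 15.
Add 9 hours and 35 minutes flight time → 11:52 UTC.
Chatham Islands is UTC+12:45, so local arrival = 11:52 + 12:45 = 00:37 on Aug 16.
Layover = 04:02 − 00:37 = 3 hours 25 minutes.

3 hours 25 minutes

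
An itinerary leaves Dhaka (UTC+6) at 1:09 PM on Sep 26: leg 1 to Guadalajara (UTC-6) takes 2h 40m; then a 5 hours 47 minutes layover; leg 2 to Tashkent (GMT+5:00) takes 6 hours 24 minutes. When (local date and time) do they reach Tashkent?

Convert departure to UTC: 1:09 PM − 6:00 = 7:09 AM UTC on Sep 26.
Add 2 hours 40 minutes leg 1 → 9:49 AM UTC.
Add 5 hours 47 minutes layover in Guadalajara → 3:36 PM UTC.
Add 6 hours 24 minutes leg 2 → 10:00 PM UTC.
Tashkent is UTC+5:00, so local arrival = 10:00 PM + 5:00 = 3:00 AM on Sep 27.

3:00 AM on September 27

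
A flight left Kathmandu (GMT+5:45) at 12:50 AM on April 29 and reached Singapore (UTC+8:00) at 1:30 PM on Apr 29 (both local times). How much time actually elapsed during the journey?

Departure in UTC: 12:50 AM − 5:45 = 7:05 PM on Apr 28.
Arrival in UTC: 1:30 PM − 8:00 = 5:30 AM on Apr 29.
Elapsed = 5:30 AM − 7:05 PM (+1 day) = 10 hours 25 minutes.

10 hours 25 minutes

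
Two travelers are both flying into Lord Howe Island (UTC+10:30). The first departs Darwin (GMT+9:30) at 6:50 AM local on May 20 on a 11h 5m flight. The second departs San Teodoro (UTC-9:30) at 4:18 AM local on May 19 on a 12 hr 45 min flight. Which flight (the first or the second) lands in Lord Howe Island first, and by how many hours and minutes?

the second, by 5 hours 52 minutes

Flight 1 in UTC: 6:50 AM − 9:30 = 9:20 PM on May 19.
+11 hours 5 minutes → arrive 8:25 AM UTC on May 20.
Flight 2 in UTC: 4:18 AM + 9:30 = 1:48 PM on May 19.
+12 hours and 45 minutes → arrive 2:33 AM UTC on May 20.
Flight 2 lands earlier by 5 hours 52 minutes.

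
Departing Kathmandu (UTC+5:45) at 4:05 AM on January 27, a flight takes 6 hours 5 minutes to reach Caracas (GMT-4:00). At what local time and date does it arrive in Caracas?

12:25 AM on January 27

Caracas is 9:45 behind Kathmandu.
After 6 hours 5 minutes it is 10:10 AM in Kathmandu.
Shift by the zone difference: 10:10 AM − 9:45 = 12:25 AM on Jan 27 in Caracas.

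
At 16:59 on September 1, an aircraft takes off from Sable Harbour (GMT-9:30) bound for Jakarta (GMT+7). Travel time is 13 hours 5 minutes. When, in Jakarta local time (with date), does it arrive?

22:34 on September 2

Convert departure to UTC: 16:59 + 9:30 = 02:29 UTC on Sep 2.
Add 13 hours 5 minutes travel time → 15:34 UTC.
Jakarta is UTC+7:00, so local arrival = 15:34 + 7:00 = 22:34 on Sep 2.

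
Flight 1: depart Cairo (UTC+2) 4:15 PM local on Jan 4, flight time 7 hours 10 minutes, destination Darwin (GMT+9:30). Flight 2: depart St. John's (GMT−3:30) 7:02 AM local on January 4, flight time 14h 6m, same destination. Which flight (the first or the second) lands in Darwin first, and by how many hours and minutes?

Flight 1 in UTC: 4:15 PM − 2:00 = 2:15 PM on Jan 4.
+7 hours 10 minutes → arrive 9:25 PM UTC on Jan 4.
Flight 2 in UTC: 7:02 AM + 3:30 = 10:32 AM on Jan 4.
+14 hours and 6 minutes → arrive 12:38 AM UTC on Jan 5.
Flight 1 lands earlier by 3 hours 13 minutes.

the first, by 3 hours 13 minutes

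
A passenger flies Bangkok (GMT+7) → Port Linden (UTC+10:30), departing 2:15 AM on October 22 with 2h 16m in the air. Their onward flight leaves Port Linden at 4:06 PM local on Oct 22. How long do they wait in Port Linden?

8 hours 5 minutes

Convert departure to UTC: 2:15 AM − 7:00 = 7:15 PM UTC on Oct 21.
Add 2 hours and 16 minutes flight time → 9:31 PM UTC.
Port Linden is UTC+10:30, so local arrival = 9:31 PM + 10:30 = 8:01 AM on Oct 22.
Layover = 4:06 PM − 8:01 AM = 8 hours 5 minutes.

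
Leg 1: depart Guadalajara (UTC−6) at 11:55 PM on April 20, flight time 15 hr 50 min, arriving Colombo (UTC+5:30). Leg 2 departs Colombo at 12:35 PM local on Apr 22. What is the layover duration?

9 hours 20 minutes

Convert departure to UTC: 11:55 PM + 6:00 = 5:55 AM UTC on Apr 21.
Add 15 hours 50 minutes flight time → 9:45 PM UTC.
Colombo is UTC+5:30, so local arrival = 9:45 PM + 5:30 = 3:15 AM on Apr 22.
Layover = 12:35 PM − 3:15 AM = 9 hours 20 minutes.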